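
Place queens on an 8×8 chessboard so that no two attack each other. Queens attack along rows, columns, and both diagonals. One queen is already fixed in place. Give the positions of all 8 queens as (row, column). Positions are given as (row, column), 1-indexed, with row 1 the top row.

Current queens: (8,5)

Row 1: attacked by (8,5)→{5}. Safe: 1, 2, 3, 4, 6, 7, 8. Place at column 1.
Row 2: attacked by (1,1)→{1,2}; (8,5)→{5}. Safe: 3, 4, 6, 7, 8. Place at column 6.
Row 3: attacked by (1,1)→{1,3}; (2,6)→{5,6,7}; (8,5)→{5}. Safe: 2, 4, 8. Place at column 8.
Row 4: attacked by (1,1)→{1,4}; (2,6)→{4,6,8}; (3,8)→{7,8}; (8,5)→{1,5}. Safe: 2, 3. Place at column 3.
Row 5: attacked by (1,1)→{1,5}; (2,6)→{3,6}; (3,8)→{6,8}; (4,3)→{2,3,4}; (8,5)→{2,5,8}. Safe: 7. Place at column 7.
Row 6: attacked by (1,1)→{1,6}; (2,6)→{2,6}; (3,8)→{5,8}; (4,3)→{1,3,5}; (5,7)→{6,7,8}; (8,5)→{3,5,7}. Safe: 4. Place at column 4.
Row 7: attacked by (1,1)→{1,7}; (2,6)→{1,6}; (3,8)→{4,8}; (4,3)→{3,6}; (5,7)→{5,7}; (6,4)→{3,4,5}; (8,5)→{4,5,6}. Safe: 2. Place at column 2.
Columns [1, 6, 8, 3, 7, 4, 2, 5], r−c [0, -4, -5, 1, -2, 2, 5, 3], r+c [2, 8, 11, 7, 12, 10, 9, 13] are all distinct, so no two queens attack.

(1,1) (2,6) (3,8) (4,3) (5,7) (6,4) (7,2) (8,5)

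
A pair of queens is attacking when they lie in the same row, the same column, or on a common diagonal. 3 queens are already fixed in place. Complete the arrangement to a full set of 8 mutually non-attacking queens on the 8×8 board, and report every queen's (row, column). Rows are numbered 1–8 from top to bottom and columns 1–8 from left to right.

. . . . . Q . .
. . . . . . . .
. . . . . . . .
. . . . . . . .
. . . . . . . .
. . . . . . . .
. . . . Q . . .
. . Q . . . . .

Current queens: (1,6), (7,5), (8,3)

Row 2: attacked by (1,6)→{5,6,7}; (7,5)→{5}; (8,3)→{3}. Safe: 1, 2, 4, 8. Place at column 8.
Row 3: attacked by (1,6)→{4,6,8}; (2,8)→{7,8}; (7,5)→{1,5}; (8,3)→{3,8}. Safe: 2. Place at column 2.
Row 4: attacked by (1,6)→{3,6}; (2,8)→{6,8}; (3,2)→{1,2,3}; (7,5)→{2,5,8}; (8,3)→{3,7}. Safe: 4. Place at column 4.
Row 5: attacked by (1,6)→{2,6}; (2,8)→{5,8}; (3,2)→{2,4}; (4,4)→{3,4,5}; (7,5)→{3,5,7}; (8,3)→{3,6}. Safe: 1. Place at column 1.
Row 6: attacked by (1,6)→{1,6}; (2,8)→{4,8}; (3,2)→{2,5}; (4,4)→{2,4,6}; (5,1)→{1,2}; (7,5)→{4,5,6}; (8,3)→{1,3,5}. Safe: 7. Place at column 7.
Columns [6, 8, 2, 4, 1, 7, 5, 3], r−c [-5, -6, 1, 0, 4, -1, 2, 5], r+c [7, 10, 5, 8, 6, 13, 12, 11] are all distinct, so no two queens attack.

(1,6) (2,8) (3,2) (4,4) (5,1) (6,7) (7,5) (8,3)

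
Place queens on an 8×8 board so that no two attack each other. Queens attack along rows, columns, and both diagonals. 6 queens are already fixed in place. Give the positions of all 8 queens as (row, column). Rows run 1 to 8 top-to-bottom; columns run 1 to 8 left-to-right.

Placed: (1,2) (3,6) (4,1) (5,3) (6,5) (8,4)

(1,2) (2,8) (3,6) (4,1) (5,3) (6,5) (7,7) (8,4)

Row 2: attacked by (1,2)→{1,2,3}; (3,6)→{5,6,7}; (4,1)→{1,3}; (5,3)→{3,6}; (6,5)→{1,5}; (8,4)→{4}. Safe: 8. Place at column 8.
Row 7: attacked by (1,2)→{2,8}; (2,8)→{3,8}; (3,6)→{2,6}; (4,1)→{1,4}; (5,3)→{1,3,5}; (6,5)→{4,5,6}; (8,4)→{3,4,5}. Safe: 7. Place at column 7.
Columns [2, 8, 6, 1, 3, 5, 7, 4], r−c [-1, -6, -3, 3, 2, 1, 0, 4], r+c [3, 10, 9, 5, 8, 11, 14, 12] are all distinct, so no two queens attack.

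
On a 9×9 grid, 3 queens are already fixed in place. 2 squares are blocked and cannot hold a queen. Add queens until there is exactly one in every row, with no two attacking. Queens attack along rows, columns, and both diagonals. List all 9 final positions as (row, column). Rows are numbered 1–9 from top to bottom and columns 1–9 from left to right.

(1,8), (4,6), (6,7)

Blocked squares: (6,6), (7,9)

(1,8) (2,5) (3,3) (4,6) (5,9) (6,7) (7,1) (8,4) (9,2)

Row 2: attacked by (1,8)→{7,8,9}; (4,6)→{4,6,8}; (6,7)→{3,7}. Safe: 1, 2, 5. Place at column 5.
Row 3: attacked by (1,8)→{6,8}; (2,5)→{4,5,6}; (4,6)→{5,6,7}; (6,7)→{4,7}. Safe: 1, 2, 3, 9. Place at column 3.
Row 5: attacked by (1,8)→{4,8}; (2,5)→{2,5,8}; (3,3)→{1,3,5}; (4,6)→{5,6,7}; (6,7)→{6,7,8}. Safe: 9. Place at column 9.
Row 7: attacked by (1,8)→{2,8}; (2,5)→{5}; (3,3)→{3,7}; (4,6)→{3,6,9}; (5,9)→{7,9}; (6,7)→{6,7,8}. Blocked: 9. Safe: 1, 4. Place at column 1.
Row 8: attacked by (1,8)→{1,8}; (2,5)→{5}; (3,3)→{3,8}; (4,6)→{2,6}; (5,9)→{6,9}; (6,7)→{5,7,9}; (7,1)→{1,2}. Safe: 4. Place at column 4.
Row 9: attacked by (1,8)→{8}; (2,5)→{5}; (3,3)→{3,9}; (4,6)→{1,6}; (5,9)→{5,9}; (6,7)→{4,7}; (7,1)→{1,3}; (8,4)→{3,4,5}. Safe: 2. Place at column 2.
Columns [8, 5, 3, 6, 9, 7, 1, 4, 2], r−c [-7, -3, 0, -2, -4, -1, 6, 4, 7], r+c [9, 7, 6, 10, 14, 13, 8, 12, 11] are all distinct, so no two queens attack.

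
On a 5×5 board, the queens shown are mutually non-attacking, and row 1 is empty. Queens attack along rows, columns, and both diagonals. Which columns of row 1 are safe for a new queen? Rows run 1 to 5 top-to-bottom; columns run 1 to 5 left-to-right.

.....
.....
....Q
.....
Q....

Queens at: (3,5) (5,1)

columns 2, 4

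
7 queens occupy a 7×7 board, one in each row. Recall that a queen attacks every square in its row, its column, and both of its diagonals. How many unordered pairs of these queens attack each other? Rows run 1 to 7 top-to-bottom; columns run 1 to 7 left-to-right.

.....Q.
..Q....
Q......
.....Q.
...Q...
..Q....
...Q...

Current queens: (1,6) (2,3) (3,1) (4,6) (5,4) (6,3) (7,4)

Same column: (1,6)–(4,6) (column 6); (2,3)–(6,3) (column 3); (5,4)–(7,4) (column 4).
Same diagonal: (5,4)–(6,3) (|5−6| = |4−3| = 1); (6,3)–(7,4) (|6−7| = |3−4| = 1).
Total attacking pairs: 5.

5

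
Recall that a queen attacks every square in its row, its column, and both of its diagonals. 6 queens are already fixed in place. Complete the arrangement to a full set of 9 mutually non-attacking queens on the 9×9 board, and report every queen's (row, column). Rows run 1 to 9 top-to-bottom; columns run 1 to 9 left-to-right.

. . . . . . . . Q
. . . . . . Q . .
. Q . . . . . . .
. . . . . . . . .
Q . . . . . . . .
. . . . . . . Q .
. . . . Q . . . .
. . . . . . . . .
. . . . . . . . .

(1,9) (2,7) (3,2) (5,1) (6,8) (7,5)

Row 4: attacked by (1,9)→{6,9}; (2,7)→{5,7,9}; (3,2)→{1,2,3}; (5,1)→{1,2}; (6,8)→{6,8}; (7,5)→{2,5,8}. Safe: 4. Place at column 4.
Row 8: attacked by (1,9)→{2,9}; (2,7)→{1,7}; (3,2)→{2,7}; (4,4)→{4,8}; (5,1)→{1,4}; (6,8)→{6,8}; (7,5)→{4,5,6}. Safe: 3. Place at column 3.
Row 9: attacked by (1,9)→{1,9}; (2,7)→{7}; (3,2)→{2,8}; (4,4)→{4,9}; (5,1)→{1,5}; (6,8)→{5,8}; (7,5)→{3,5,7}; (8,3)→{2,3,4}. Safe: 6. Place at column 6.
Columns [9, 7, 2, 4, 1, 8, 5, 3, 6], r−c [-8, -5, 1, 0, 4, -2, 2, 5, 3], r+c [10, 9, 5, 8, 6, 14, 12, 11, 15] are all distinct, so no two queens attack.

(1,9) (2,7) (3,2) (4,4) (5,1) (6,8) (7,5) (8,3) (9,6)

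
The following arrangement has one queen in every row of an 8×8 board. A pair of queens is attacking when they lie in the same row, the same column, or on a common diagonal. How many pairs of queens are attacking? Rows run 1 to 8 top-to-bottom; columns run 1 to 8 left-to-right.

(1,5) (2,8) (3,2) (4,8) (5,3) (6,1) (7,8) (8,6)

Same column: (2,8)–(4,8) (column 8); (2,8)–(7,8) (column 8); (4,8)–(7,8) (column 8).
Same diagonal: (1,5)–(4,8) (|1−4| = |5−8| = 3); (5,3)–(8,6) (|5−8| = |3−6| = 3).
Total attacking pairs: 5.

5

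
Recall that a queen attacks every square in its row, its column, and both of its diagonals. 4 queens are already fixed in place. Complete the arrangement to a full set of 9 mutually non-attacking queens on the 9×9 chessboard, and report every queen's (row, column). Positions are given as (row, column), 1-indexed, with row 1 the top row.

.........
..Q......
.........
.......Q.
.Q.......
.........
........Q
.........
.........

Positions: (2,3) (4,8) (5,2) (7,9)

Row 1: attacked by (2,3)→{2,3,4}; (4,8)→{5,8}; (5,2)→{2,6}; (7,9)→{3,9}. Safe: 1, 7. Place at column 1.
Row 3: attacked by (1,1)→{1,3}; (2,3)→{2,3,4}; (4,8)→{7,8,9}; (5,2)→{2,4}; (7,9)→{5,9}. Safe: 6. Place at column 6.
Row 6: attacked by (1,1)→{1,6}; (2,3)→{3,7}; (3,6)→{3,6,9}; (4,8)→{6,8}; (5,2)→{1,2,3}; (7,9)→{8,9}. Safe: 4, 5. Place at column 4.
Row 8: attacked by (1,1)→{1,8}; (2,3)→{3,9}; (3,6)→{1,6}; (4,8)→{4,8}; (5,2)→{2,5}; (6,4)→{2,4,6}; (7,9)→{8,9}. Safe: 7. Place at column 7.
Row 9: attacked by (1,1)→{1,9}; (2,3)→{3}; (3,6)→{6}; (4,8)→{3,8}; (5,2)→{2,6}; (6,4)→{1,4,7}; (7,9)→{7,9}; (8,7)→{6,7,8}. Safe: 5. Place at column 5.
Columns [1, 3, 6, 8, 2, 4, 9, 7, 5], r−c [0, -1, -3, -4, 3, 2, -2, 1, 4], r+c [2, 5, 9, 12, 7, 10, 16, 15, 14] are all distinct, so no two queens attack.

(1,1) (2,3) (3,6) (4,8) (5,2) (6,4) (7,9) (8,7) (9,5)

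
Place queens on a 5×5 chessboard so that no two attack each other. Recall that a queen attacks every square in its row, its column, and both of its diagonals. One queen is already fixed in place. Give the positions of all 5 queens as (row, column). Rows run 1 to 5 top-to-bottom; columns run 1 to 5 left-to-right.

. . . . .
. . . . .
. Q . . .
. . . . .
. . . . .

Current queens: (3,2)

Row 1: attacked by (3,2)→{2,4}. Safe: 1, 3, 5. Place at column 1.
Row 2: attacked by (1,1)→{1,2}; (3,2)→{1,2,3}. Safe: 4, 5. Place at column 4.
Row 4: attacked by (1,1)→{1,4}; (2,4)→{2,4}; (3,2)→{1,2,3}. Safe: 5. Place at column 5.
Row 5: attacked by (1,1)→{1,5}; (2,4)→{1,4}; (3,2)→{2,4}; (4,5)→{4,5}. Safe: 3. Place at column 3.
Columns [1, 4, 2, 5, 3], r−c [0, -2, 1, -1, 2], r+c [2, 6, 5, 9, 8] are all distinct, so no two queens attack.

(1,1) (2,4) (3,2) (4,5) (5,3)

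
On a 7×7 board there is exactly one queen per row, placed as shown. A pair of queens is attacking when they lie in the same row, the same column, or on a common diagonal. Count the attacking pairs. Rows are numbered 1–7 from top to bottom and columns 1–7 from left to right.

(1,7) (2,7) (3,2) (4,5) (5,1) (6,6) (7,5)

Same column: (1,7)–(2,7) (column 7); (4,5)–(7,5) (column 5).
Same diagonal: (2,7)–(4,5) (|2−4| = |7−5| = 2); (6,6)–(7,5) (|6−7| = |6−5| = 1).
Total attacking pairs: 4.

4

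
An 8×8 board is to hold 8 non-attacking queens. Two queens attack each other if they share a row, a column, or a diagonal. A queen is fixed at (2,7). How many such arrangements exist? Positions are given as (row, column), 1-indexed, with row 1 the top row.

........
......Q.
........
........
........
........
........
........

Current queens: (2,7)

Branch on row 1: col 1 → 2; col 2 → 2; col 3 → 2; col 4 → 4; col 5 → 6.
Sum: 2 + 2 + 2 + 4 + 6 = 16.

16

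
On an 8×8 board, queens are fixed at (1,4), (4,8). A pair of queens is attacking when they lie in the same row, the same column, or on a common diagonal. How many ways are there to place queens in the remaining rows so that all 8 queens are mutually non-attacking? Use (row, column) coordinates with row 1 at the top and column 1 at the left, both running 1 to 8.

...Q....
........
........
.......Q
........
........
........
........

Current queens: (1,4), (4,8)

5

Branch on row 2: col 1 → 2; col 2 → 1; col 7 → 2.
Sum: 2 + 1 + 2 = 5.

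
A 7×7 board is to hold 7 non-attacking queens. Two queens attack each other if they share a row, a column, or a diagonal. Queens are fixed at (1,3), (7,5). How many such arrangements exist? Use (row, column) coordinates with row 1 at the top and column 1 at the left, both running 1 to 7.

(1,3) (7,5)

2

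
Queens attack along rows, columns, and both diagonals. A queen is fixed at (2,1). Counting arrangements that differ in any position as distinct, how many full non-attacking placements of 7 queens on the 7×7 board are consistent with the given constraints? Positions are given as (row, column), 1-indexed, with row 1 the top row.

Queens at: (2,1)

7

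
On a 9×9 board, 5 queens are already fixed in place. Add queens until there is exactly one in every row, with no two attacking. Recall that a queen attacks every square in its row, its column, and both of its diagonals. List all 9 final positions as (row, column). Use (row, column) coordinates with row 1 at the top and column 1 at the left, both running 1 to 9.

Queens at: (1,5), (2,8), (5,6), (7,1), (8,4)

Row 3: attacked by (1,5)→{3,5,7}; (2,8)→{7,8,9}; (5,6)→{4,6,8}; (7,1)→{1,5}; (8,4)→{4,9}. Safe: 2. Place at column 2.
Row 4: attacked by (1,5)→{2,5,8}; (2,8)→{6,8}; (3,2)→{1,2,3}; (5,6)→{5,6,7}; (7,1)→{1,4}; (8,4)→{4,8}. Safe: 9. Place at column 9.
Row 6: attacked by (1,5)→{5}; (2,8)→{4,8}; (3,2)→{2,5}; (4,9)→{7,9}; (5,6)→{5,6,7}; (7,1)→{1,2}; (8,4)→{2,4,6}. Safe: 3. Place at column 3.
Row 9: attacked by (1,5)→{5}; (2,8)→{1,8}; (3,2)→{2,8}; (4,9)→{4,9}; (5,6)→{2,6}; (6,3)→{3,6}; (7,1)→{1,3}; (8,4)→{3,4,5}. Safe: 7. Place at column 7.
Columns [5, 8, 2, 9, 6, 3, 1, 4, 7], r−c [-4, -6, 1, -5, -1, 3, 6, 4, 2], r+c [6, 10, 5, 13, 11, 9, 8, 12, 16] are all distinct, so no two queens attack.

(1,5) (2,8) (3,2) (4,9) (5,6) (6,3) (7,1) (8,4) (9,7)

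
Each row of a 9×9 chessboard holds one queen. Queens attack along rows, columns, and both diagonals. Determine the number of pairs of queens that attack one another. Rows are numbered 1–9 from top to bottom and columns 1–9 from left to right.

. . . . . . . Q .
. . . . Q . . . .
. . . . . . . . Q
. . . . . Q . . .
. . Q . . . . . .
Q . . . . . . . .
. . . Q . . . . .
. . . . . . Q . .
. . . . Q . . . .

Same column: (2,5)–(9,5) (column 5).
Same diagonal: (2,5)–(6,1) (|2−6| = |5−1| = 4).
Total attacking pairs: 2.

2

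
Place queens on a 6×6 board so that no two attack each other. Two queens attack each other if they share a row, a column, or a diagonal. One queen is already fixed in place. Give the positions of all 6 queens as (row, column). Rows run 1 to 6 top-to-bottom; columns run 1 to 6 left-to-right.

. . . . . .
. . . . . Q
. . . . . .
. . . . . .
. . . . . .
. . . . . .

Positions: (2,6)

Row 1: attacked by (2,6)→{5,6}. Safe: 1, 2, 3, 4. Place at column 3.
Row 3: attacked by (1,3)→{1,3,5}; (2,6)→{5,6}. Safe: 2, 4. Place at column 2.
Row 4: attacked by (1,3)→{3,6}; (2,6)→{4,6}; (3,2)→{1,2,3}. Safe: 5. Place at column 5.
Row 5: attacked by (1,3)→{3}; (2,6)→{3,6}; (3,2)→{2,4}; (4,5)→{4,5,6}. Safe: 1. Place at column 1.
Row 6: attacked by (1,3)→{3}; (2,6)→{2,6}; (3,2)→{2,5}; (4,5)→{3,5}; (5,1)→{1,2}. Safe: 4. Place at column 4.
Columns [3, 6, 2, 5, 1, 4], r−c [-2, -4, 1, -1, 4, 2], r+c [4, 8, 5, 9, 6, 10] are all distinct, so no two queens attack.

(1,3) (2,6) (3,2) (4,5) (5,1) (6,4)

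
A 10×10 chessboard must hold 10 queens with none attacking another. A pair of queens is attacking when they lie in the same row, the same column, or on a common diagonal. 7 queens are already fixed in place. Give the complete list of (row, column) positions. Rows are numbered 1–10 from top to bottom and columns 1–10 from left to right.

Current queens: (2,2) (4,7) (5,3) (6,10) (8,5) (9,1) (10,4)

Row 1: attacked by (2,2)→{1,2,3}; (4,7)→{4,7,10}; (5,3)→{3,7}; (6,10)→{5,10}; (8,5)→{5}; (9,1)→{1,9}; (10,4)→{4}. Safe: 6, 8. Place at column 6.
Row 3: attacked by (1,6)→{4,6,8}; (2,2)→{1,2,3}; (4,7)→{6,7,8}; (5,3)→{1,3,5}; (6,10)→{7,10}; (8,5)→{5,10}; (9,1)→{1,7}; (10,4)→{4}. Safe: 9. Place at column 9.
Row 7: attacked by (1,6)→{6}; (2,2)→{2,7}; (3,9)→{5,9}; (4,7)→{4,7,10}; (5,3)→{1,3,5}; (6,10)→{9,10}; (8,5)→{4,5,6}; (9,1)→{1,3}; (10,4)→{1,4,7}. Safe: 8. Place at column 8.
Columns [6, 2, 9, 7, 3, 10, 8, 5, 1, 4], r−c [-5, 0, -6, -3, 2, -4, -1, 3, 8, 6], r+c [7, 4, 12, 11, 8, 16, 15, 13, 10, 14] are all distinct, so no two queens attack.

(1,6) (2,2) (3,9) (4,7) (5,3) (6,10) (7,8) (8,5) (9,1) (10,4)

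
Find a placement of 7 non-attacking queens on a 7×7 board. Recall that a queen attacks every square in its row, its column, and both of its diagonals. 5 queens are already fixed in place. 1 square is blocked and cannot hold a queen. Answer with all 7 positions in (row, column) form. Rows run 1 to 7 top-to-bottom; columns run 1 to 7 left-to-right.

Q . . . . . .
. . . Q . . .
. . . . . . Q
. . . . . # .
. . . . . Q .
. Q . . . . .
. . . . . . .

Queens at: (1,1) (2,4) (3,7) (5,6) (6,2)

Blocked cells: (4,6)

Row 4: attacked by (1,1)→{1,4}; (2,4)→{2,4,6}; (3,7)→{6,7}; (5,6)→{5,6,7}; (6,2)→{2,4}. Blocked: 6. Safe: 3. Place at column 3.
Row 7: attacked by (1,1)→{1,7}; (2,4)→{4}; (3,7)→{3,7}; (4,3)→{3,6}; (5,6)→{4,6}; (6,2)→{1,2,3}. Safe: 5. Place at column 5.
Columns [1, 4, 7, 3, 6, 2, 5], r−c [0, -2, -4, 1, -1, 4, 2], r+c [2, 6, 10, 7, 11, 8, 12] are all distinct, so no two queens attack.

(1,1) (2,4) (3,7) (4,3) (5,6) (6,2) (7,5)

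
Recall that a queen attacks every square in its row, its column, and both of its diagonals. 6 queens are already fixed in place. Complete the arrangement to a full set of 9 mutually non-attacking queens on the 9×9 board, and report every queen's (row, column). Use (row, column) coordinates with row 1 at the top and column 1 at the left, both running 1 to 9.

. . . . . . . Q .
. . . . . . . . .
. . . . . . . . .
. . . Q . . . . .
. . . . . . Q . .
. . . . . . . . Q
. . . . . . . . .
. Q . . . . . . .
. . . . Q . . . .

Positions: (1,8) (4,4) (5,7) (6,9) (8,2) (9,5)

Row 2: attacked by (1,8)→{7,8,9}; (4,4)→{2,4,6}; (5,7)→{4,7}; (6,9)→{5,9}; (8,2)→{2,8}; (9,5)→{5}. Safe: 1, 3. Place at column 3.
Row 3: attacked by (1,8)→{6,8}; (2,3)→{2,3,4}; (4,4)→{3,4,5}; (5,7)→{5,7,9}; (6,9)→{6,9}; (8,2)→{2,7}; (9,5)→{5}. Safe: 1. Place at column 1.
Row 7: attacked by (1,8)→{2,8}; (2,3)→{3,8}; (3,1)→{1,5}; (4,4)→{1,4,7}; (5,7)→{5,7,9}; (6,9)→{8,9}; (8,2)→{1,2,3}; (9,5)→{3,5,7}. Safe: 6. Place at column 6.
Columns [8, 3, 1, 4, 7, 9, 6, 2, 5], r−c [-7, -1, 2, 0, -2, -3, 1, 6, 4], r+c [9, 5, 4, 8, 12, 15, 13, 10, 14] are all distinct, so no two queens attack.

(1,8) (2,3) (3,1) (4,4) (5,7) (6,9) (7,6) (8,2) (9,5)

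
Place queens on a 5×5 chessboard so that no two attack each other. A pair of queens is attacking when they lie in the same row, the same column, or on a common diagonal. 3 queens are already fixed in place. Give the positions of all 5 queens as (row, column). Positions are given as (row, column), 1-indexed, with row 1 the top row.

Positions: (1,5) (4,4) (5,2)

(1,5) (2,3) (3,1) (4,4) (5,2)

Row 2: attacked by (1,5)→{4,5}; (4,4)→{2,4}; (5,2)→{2,5}. Safe: 1, 3. Place at column 3.
Row 3: attacked by (1,5)→{3,5}; (2,3)→{2,3,4}; (4,4)→{3,4,5}; (5,2)→{2,4}. Safe: 1. Place at column 1.
Columns [5, 3, 1, 4, 2], r−c [-4, -1, 2, 0, 3], r+c [6, 5, 4, 8, 7] are all distinct, so no two queens attack.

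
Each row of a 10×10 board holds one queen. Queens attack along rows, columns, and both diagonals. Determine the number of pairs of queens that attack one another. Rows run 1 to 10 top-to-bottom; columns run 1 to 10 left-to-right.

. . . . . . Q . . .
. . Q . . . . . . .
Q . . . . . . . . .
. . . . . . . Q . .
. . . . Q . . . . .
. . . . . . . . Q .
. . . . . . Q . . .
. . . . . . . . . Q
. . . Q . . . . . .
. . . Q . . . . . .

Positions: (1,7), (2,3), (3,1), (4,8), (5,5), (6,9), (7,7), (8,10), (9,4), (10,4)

Same column: (1,7)–(7,7) (column 7); (9,4)–(10,4) (column 4).
Same diagonal: (5,5)–(7,7) (|5−7| = |5−7| = 2); (7,7)–(10,4) (|7−10| = |7−4| = 3).
Total attacking pairs: 4.

4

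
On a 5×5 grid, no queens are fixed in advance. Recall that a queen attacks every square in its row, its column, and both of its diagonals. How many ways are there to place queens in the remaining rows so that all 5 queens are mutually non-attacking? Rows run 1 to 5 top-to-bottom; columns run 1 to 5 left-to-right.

10

Branch on row 1: col 1 → 2; col 2 → 2; col 3 → 2; col 4 → 2; col 5 → 2.
Sum: 2 + 2 + 2 + 2 + 2 = 10.
(This is the classic 5-queens count.)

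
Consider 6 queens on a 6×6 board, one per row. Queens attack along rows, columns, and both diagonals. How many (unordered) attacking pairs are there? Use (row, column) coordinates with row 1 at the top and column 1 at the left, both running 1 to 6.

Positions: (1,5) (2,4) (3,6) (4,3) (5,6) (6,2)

Same column: (3,6)–(5,6) (column 6).
Same diagonal: (1,5)–(2,4) (|1−2| = |5−4| = 1).
Total attacking pairs: 2.

2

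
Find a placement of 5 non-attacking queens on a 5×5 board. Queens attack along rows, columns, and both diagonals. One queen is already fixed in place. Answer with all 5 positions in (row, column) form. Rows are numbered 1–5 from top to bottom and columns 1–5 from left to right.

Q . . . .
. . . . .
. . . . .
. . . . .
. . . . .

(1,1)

Row 2: attacked by (1,1)→{1,2}. Safe: 3, 4, 5. Place at column 4.
Row 3: attacked by (1,1)→{1,3}; (2,4)→{3,4,5}. Safe: 2. Place at column 2.
Row 4: attacked by (1,1)→{1,4}; (2,4)→{2,4}; (3,2)→{1,2,3}. Safe: 5. Place at column 5.
Row 5: attacked by (1,1)→{1,5}; (2,4)→{1,4}; (3,2)→{2,4}; (4,5)→{4,5}. Safe: 3. Place at column 3.
Columns [1, 4, 2, 5, 3], r−c [0, -2, 1, -1, 2], r+c [2, 6, 5, 9, 8] are all distinct, so no two queens attack.

(1,1) (2,4) (3,2) (4,5) (5,3)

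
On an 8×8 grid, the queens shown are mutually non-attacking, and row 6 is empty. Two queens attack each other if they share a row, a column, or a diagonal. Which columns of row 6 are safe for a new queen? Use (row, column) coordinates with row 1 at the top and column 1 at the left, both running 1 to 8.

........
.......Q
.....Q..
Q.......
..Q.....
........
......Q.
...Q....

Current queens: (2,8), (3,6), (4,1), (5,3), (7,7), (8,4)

(2,8) attacks row 6 at column 8 and diagonals 4.
(3,6) attacks row 6 at column 6 and diagonals 3.
(4,1) attacks row 6 at column 1 and diagonals 3.
(5,3) attacks row 6 at column 3 and diagonals 2, 4.
(7,7) attacks row 6 at column 7 and diagonals 6, 8.
(8,4) attacks row 6 at column 4 and diagonals 2, 6.
Attacked columns: {1, 2, 3, 4, 6, 7, 8}. Safe: {5}.

columns 5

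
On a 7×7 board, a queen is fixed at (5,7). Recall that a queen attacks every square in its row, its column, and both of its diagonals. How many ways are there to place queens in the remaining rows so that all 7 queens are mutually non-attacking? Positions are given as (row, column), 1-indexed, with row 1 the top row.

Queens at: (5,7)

6

Branch on row 1: col 1 → 1; col 2 → 2; col 4 → 0; col 5 → 1; col 6 → 2.
Sum: 1 + 2 + 0 + 1 + 2 = 6.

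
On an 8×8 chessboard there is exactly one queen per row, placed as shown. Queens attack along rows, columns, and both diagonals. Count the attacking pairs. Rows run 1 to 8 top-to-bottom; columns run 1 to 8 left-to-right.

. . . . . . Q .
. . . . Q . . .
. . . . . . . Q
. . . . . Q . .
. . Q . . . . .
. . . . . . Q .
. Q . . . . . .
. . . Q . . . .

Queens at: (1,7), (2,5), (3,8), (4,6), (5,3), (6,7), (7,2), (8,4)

Same column: (1,7)–(6,7) (column 7).
Same diagonal: (1,7)–(5,3) (|1−5| = |7−3| = 4).
Total attacking pairs: 2.

2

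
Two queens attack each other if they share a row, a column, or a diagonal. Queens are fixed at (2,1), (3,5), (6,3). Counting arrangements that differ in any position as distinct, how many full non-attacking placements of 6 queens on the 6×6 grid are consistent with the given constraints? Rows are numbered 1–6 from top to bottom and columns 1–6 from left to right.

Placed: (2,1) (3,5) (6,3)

Branch on row 1: col 4 → 1; col 6 → 0.
Sum: 1 + 0 = 1.

1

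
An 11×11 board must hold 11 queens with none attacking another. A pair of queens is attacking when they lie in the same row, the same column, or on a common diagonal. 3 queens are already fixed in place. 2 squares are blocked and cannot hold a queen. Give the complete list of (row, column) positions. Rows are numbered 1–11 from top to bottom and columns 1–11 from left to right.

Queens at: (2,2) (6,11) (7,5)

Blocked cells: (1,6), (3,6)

Row 1: attacked by (2,2)→{1,2,3}; (6,11)→{6,11}; (7,5)→{5,11}. Blocked: 6. Safe: 4, 7, 8, 9, 10. Place at column 8.
Row 3: attacked by (1,8)→{6,8,10}; (2,2)→{1,2,3}; (6,11)→{8,11}; (7,5)→{1,5,9}. Blocked: 6. Safe: 4, 7. Place at column 7.
Row 4: attacked by (1,8)→{5,8,11}; (2,2)→{2,4}; (3,7)→{6,7,8}; (6,11)→{9,11}; (7,5)→{2,5,8}. Safe: 1, 3, 10. Place at column 1.
Row 5: attacked by (1,8)→{4,8}; (2,2)→{2,5}; (3,7)→{5,7,9}; (4,1)→{1,2}; (6,11)→{10,11}; (7,5)→{3,5,7}. Safe: 6. Place at column 6.
Row 8: attacked by (1,8)→{1,8}; (2,2)→{2,8}; (3,7)→{2,7}; (4,1)→{1,5}; (5,6)→{3,6,9}; (6,11)→{9,11}; (7,5)→{4,5,6}. Safe: 10. Place at column 10.
Row 9: attacked by (1,8)→{8}; (2,2)→{2,9}; (3,7)→{1,7}; (4,1)→{1,6}; (5,6)→{2,6,10}; (6,11)→{8,11}; (7,5)→{3,5,7}; (8,10)→{9,10,11}. Safe: 4. Place at column 4.
Row 10: attacked by (1,8)→{8}; (2,2)→{2,10}; (3,7)→{7}; (4,1)→{1,7}; (5,6)→{1,6,11}; (6,11)→{7,11}; (7,5)→{2,5,8}; (8,10)→{8,10}; (9,4)→{3,4,5}. Safe: 9. Place at column 9.
Row 11: attacked by (1,8)→{8}; (2,2)→{2,11}; (3,7)→{7}; (4,1)→{1,8}; (5,6)→{6}; (6,11)→{6,11}; (7,5)→{1,5,9}; (8,10)→{7,10}; (9,4)→{2,4,6}; (10,9)→{8,9,10}. Safe: 3. Place at column 3.
Columns [8, 2, 7, 1, 6, 11, 5, 10, 4, 9, 3], r−c [-7, 0, -4, 3, -1, -5, 2, -2, 5, 1, 8], r+c [9, 4, 10, 5, 11, 17, 12, 18, 13, 19, 14] are all distinct, so no two queens attack.

(1,8) (2,2) (3,7) (4,1) (5,6) (6,11) (7,5) (8,10) (9,4) (10,9) (11,3)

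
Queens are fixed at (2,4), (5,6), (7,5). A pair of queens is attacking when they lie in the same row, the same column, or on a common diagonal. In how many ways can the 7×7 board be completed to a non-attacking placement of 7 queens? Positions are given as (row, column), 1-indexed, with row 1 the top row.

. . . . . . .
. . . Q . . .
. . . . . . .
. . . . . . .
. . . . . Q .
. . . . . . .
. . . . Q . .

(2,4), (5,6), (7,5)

Branch on row 1: col 1 → 1; col 7 → 0.
Sum: 1 + 0 = 1.

1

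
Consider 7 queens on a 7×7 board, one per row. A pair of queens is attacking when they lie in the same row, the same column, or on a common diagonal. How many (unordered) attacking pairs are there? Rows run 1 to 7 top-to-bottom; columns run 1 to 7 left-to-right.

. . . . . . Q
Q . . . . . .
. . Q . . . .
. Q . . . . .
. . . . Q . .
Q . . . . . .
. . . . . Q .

Same column: (2,1)–(6,1) (column 1).
Same diagonal: (2,1)–(7,6) (|2−7| = |1−6| = 5); (3,3)–(4,2) (|3−4| = |3−2| = 1); (3,3)–(5,5) (|3−5| = |3−5| = 2).
Total attacking pairs: 4.

4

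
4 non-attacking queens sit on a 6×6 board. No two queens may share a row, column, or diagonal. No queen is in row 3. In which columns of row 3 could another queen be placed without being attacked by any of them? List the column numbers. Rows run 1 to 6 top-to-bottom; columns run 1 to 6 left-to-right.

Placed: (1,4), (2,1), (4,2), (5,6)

(1,4) attacks row 3 at column 4 and diagonals 2, 6.
(2,1) attacks row 3 at column 1 and diagonals 2.
(4,2) attacks row 3 at column 2 and diagonals 1, 3.
(5,6) attacks row 3 at column 6 and diagonals 4.
Attacked columns: {1, 2, 3, 4, 6}. Safe: {5}.

columns 5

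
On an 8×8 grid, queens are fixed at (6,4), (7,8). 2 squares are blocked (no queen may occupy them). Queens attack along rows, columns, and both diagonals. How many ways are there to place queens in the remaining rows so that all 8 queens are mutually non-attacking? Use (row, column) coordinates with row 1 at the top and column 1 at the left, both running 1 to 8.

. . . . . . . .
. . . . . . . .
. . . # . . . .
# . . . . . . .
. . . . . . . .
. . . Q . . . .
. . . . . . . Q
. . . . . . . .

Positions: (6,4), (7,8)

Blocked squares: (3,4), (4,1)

Branch on row 1: col 1 → 0; col 3 → 1; col 5 → 0; col 6 → 0; col 7 → 1.
Sum: 0 + 1 + 0 + 0 + 1 = 2.

2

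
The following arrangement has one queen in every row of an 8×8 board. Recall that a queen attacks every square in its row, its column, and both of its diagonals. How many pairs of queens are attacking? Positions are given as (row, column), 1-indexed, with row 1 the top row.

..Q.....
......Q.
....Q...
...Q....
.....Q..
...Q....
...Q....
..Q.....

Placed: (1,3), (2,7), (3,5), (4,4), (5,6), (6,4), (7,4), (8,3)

Same column: (1,3)–(8,3) (column 3); (4,4)–(6,4) (column 4); (4,4)–(7,4) (column 4); (6,4)–(7,4) (column 4).
Same diagonal: (1,3)–(3,5) (|1−3| = |3−5| = 2); (3,5)–(4,4) (|3−4| = |5−4| = 1); (5,6)–(7,4) (|5−7| = |6−4| = 2); (5,6)–(8,3) (|5−8| = |6−3| = 3); (7,4)–(8,3) (|7−8| = |4−3| = 1).
Total attacking pairs: 9.

9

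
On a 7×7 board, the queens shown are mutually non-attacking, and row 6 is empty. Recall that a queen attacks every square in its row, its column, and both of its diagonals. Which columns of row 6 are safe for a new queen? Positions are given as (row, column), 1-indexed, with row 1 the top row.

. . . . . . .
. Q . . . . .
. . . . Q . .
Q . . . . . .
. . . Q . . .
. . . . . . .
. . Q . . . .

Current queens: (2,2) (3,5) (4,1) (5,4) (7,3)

(2,2) attacks row 6 at column 2 and diagonals 6.
(3,5) attacks row 6 at column 5 and diagonals 2.
(4,1) attacks row 6 at column 1 and diagonals 3.
(5,4) attacks row 6 at column 4 and diagonals 3, 5.
(7,3) attacks row 6 at column 3 and diagonals 2, 4.
Attacked columns: {1, 2, 3, 4, 5, 6}. Safe: {7}.

columns 7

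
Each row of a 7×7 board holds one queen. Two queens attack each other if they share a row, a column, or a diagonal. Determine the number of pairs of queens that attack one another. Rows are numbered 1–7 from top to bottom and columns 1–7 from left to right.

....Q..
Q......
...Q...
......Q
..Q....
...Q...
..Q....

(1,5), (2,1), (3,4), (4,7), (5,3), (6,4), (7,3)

4

Same column: (3,4)–(6,4) (column 4); (5,3)–(7,3) (column 3).
Same diagonal: (5,3)–(6,4) (|5−6| = |3−4| = 1); (6,4)–(7,3) (|6−7| = |4−3| = 1).
Total attacking pairs: 4.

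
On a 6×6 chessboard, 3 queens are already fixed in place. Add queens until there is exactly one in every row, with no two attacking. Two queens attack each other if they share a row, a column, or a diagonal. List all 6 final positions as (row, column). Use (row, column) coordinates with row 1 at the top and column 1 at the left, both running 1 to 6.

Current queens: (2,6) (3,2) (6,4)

Row 1: attacked by (2,6)→{5,6}; (3,2)→{2,4}; (6,4)→{4}. Safe: 1, 3. Place at column 3.
Row 4: attacked by (1,3)→{3,6}; (2,6)→{4,6}; (3,2)→{1,2,3}; (6,4)→{2,4,6}. Safe: 5. Place at column 5.
Row 5: attacked by (1,3)→{3}; (2,6)→{3,6}; (3,2)→{2,4}; (4,5)→{4,5,6}; (6,4)→{3,4,5}. Safe: 1. Place at column 1.
Columns [3, 6, 2, 5, 1, 4], r−c [-2, -4, 1, -1, 4, 2], r+c [4, 8, 5, 9, 6, 10] are all distinct, so no two queens attack.

(1,3) (2,6) (3,2) (4,5) (5,1) (6,4)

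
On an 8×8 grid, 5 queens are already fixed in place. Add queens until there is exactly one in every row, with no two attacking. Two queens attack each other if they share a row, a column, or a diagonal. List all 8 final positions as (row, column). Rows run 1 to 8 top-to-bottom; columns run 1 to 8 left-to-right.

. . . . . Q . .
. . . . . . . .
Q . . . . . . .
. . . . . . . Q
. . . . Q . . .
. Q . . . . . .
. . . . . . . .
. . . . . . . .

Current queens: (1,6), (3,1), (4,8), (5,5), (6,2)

Row 2: attacked by (1,6)→{5,6,7}; (3,1)→{1,2}; (4,8)→{6,8}; (5,5)→{2,5,8}; (6,2)→{2,6}. Safe: 3, 4. Place at column 3.
Row 7: attacked by (1,6)→{6}; (2,3)→{3,8}; (3,1)→{1,5}; (4,8)→{5,8}; (5,5)→{3,5,7}; (6,2)→{1,2,3}. Safe: 4. Place at column 4.
Row 8: attacked by (1,6)→{6}; (2,3)→{3}; (3,1)→{1,6}; (4,8)→{4,8}; (5,5)→{2,5,8}; (6,2)→{2,4}; (7,4)→{3,4,5}. Safe: 7. Place at column 7.
Columns [6, 3, 1, 8, 5, 2, 4, 7], r−c [-5, -1, 2, -4, 0, 4, 3, 1], r+c [7, 5, 4, 12, 10, 8, 11, 15] are all distinct, so no two queens attack.

(1,6) (2,3) (3,1) (4,8) (5,5) (6,2) (7,4) (8,7)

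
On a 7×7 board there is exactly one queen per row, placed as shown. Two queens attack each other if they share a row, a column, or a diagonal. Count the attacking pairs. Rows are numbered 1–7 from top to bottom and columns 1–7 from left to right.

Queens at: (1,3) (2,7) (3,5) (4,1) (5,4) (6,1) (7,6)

4

Same column: (4,1)–(6,1) (column 1).
Same diagonal: (1,3)–(3,5) (|1−3| = |3−5| = 2); (2,7)–(5,4) (|2−5| = |7−4| = 3); (5,4)–(7,6) (|5−7| = |4−6| = 2).
Total attacking pairs: 4.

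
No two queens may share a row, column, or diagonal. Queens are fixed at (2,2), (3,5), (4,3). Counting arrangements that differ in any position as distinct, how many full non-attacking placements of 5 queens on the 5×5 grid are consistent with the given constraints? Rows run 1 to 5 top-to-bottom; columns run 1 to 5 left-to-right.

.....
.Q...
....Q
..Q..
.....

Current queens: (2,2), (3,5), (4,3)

1

Branch on row 1: col 4 → 1.
Sum: 1 = 1.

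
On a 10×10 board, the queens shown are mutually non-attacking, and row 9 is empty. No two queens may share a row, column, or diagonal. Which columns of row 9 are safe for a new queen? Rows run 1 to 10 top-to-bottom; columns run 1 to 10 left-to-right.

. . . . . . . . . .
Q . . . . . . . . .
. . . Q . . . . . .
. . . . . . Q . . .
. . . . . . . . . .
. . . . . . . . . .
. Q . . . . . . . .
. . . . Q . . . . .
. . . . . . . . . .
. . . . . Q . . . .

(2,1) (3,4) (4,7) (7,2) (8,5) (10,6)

columns 3, 9

(2,1) attacks row 9 at column 1 and diagonals 8.
(3,4) attacks row 9 at column 4 and diagonals 10.
(4,7) attacks row 9 at column 7 and diagonals 2.
(7,2) attacks row 9 at column 2 and diagonals 4.
(8,5) attacks row 9 at column 5 and diagonals 4, 6.
(10,6) attacks row 9 at column 6 and diagonals 5, 7.
Attacked columns: {1, 2, 4, 5, 6, 7, 8, 10}. Safe: {3, 9}.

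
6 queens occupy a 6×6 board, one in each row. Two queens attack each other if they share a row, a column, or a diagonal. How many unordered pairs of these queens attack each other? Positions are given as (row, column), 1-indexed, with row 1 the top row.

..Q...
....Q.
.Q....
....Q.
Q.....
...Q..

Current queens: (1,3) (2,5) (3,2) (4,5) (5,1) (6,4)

1

Same column: (2,5)–(4,5) (column 5).
Total attacking pairs: 1.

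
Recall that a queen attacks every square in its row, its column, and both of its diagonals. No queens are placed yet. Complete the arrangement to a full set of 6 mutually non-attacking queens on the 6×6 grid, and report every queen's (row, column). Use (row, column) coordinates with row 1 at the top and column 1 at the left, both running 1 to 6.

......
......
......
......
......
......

Row 1: Safe: 1, 2, 3, 4, 5, 6. Place at column 4.
Row 2: attacked by (1,4)→{3,4,5}. Safe: 1, 2, 6. Place at column 1.
Row 3: attacked by (1,4)→{2,4,6}; (2,1)→{1,2}. Safe: 3, 5. Place at column 5.
Row 4: attacked by (1,4)→{1,4}; (2,1)→{1,3}; (3,5)→{4,5,6}. Safe: 2. Place at column 2.
Row 5: attacked by (1,4)→{4}; (2,1)→{1,4}; (3,5)→{3,5}; (4,2)→{1,2,3}. Safe: 6. Place at column 6.
Row 6: attacked by (1,4)→{4}; (2,1)→{1,5}; (3,5)→{2,5}; (4,2)→{2,4}; (5,6)→{5,6}. Safe: 3. Place at column 3.
Columns [4, 1, 5, 2, 6, 3], r−c [-3, 1, -2, 2, -1, 3], r+c [5, 3, 8, 6, 11, 9] are all distinct, so no two queens attack.

(1,4) (2,1) (3,5) (4,2) (5,6) (6,3)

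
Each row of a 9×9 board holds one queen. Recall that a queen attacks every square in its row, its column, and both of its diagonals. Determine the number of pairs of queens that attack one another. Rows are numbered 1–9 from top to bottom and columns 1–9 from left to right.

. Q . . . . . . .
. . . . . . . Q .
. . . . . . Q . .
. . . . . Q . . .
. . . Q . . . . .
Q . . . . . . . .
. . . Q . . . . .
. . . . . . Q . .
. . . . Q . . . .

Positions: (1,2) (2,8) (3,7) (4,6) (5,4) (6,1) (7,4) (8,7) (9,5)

6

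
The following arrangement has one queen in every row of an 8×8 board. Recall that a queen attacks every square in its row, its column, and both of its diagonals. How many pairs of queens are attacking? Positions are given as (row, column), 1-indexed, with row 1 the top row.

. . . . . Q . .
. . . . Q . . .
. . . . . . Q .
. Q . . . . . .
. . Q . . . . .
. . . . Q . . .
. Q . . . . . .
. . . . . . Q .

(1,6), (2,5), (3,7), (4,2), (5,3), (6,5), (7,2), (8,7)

6

Same column: (2,5)–(6,5) (column 5); (3,7)–(8,7) (column 7); (4,2)–(7,2) (column 2).
Same diagonal: (1,6)–(2,5) (|1−2| = |6−5| = 1); (4,2)–(5,3) (|4−5| = |2−3| = 1); (6,5)–(8,7) (|6−8| = |5−7| = 2).
Total attacking pairs: 6.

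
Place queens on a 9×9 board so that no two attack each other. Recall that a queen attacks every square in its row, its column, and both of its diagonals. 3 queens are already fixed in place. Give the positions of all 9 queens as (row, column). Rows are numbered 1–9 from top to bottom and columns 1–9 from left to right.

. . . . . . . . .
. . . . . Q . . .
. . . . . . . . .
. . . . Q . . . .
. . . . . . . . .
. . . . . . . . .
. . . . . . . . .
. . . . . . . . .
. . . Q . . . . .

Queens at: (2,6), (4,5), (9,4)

(1,1) (2,6) (3,9) (4,5) (5,2) (6,8) (7,3) (8,7) (9,4)

Row 1: attacked by (2,6)→{5,6,7}; (4,5)→{2,5,8}; (9,4)→{4}. Safe: 1, 3, 9. Place at column 1.
Row 3: attacked by (1,1)→{1,3}; (2,6)→{5,6,7}; (4,5)→{4,5,6}; (9,4)→{4}. Safe: 2, 8, 9. Place at column 9.
Row 5: attacked by (1,1)→{1,5}; (2,6)→{3,6,9}; (3,9)→{7,9}; (4,5)→{4,5,6}; (9,4)→{4,8}. Safe: 2. Place at column 2.
Row 6: attacked by (1,1)→{1,6}; (2,6)→{2,6}; (3,9)→{6,9}; (4,5)→{3,5,7}; (5,2)→{1,2,3}; (9,4)→{1,4,7}. Safe: 8. Place at column 8.
Row 7: attacked by (1,1)→{1,7}; (2,6)→{1,6}; (3,9)→{5,9}; (4,5)→{2,5,8}; (5,2)→{2,4}; (6,8)→{7,8,9}; (9,4)→{2,4,6}. Safe: 3. Place at column 3.
Row 8: attacked by (1,1)→{1,8}; (2,6)→{6}; (3,9)→{4,9}; (4,5)→{1,5,9}; (5,2)→{2,5}; (6,8)→{6,8}; (7,3)→{2,3,4}; (9,4)→{3,4,5}. Safe: 7. Place at column 7.
Columns [1, 6, 9, 5, 2, 8, 3, 7, 4], r−c [0, -4, -6, -1, 3, -2, 4, 1, 5], r+c [2, 8, 12, 9, 7, 14, 10, 15, 13] are all distinct, so no two queens attack.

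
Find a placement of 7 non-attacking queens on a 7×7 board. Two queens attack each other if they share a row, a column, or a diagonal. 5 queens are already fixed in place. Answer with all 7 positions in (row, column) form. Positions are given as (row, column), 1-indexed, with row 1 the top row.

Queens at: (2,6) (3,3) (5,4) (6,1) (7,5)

Row 1: attacked by (2,6)→{5,6,7}; (3,3)→{1,3,5}; (5,4)→{4}; (6,1)→{1,6}; (7,5)→{5}. Safe: 2. Place at column 2.
Row 4: attacked by (1,2)→{2,5}; (2,6)→{4,6}; (3,3)→{2,3,4}; (5,4)→{3,4,5}; (6,1)→{1,3}; (7,5)→{2,5}. Safe: 7. Place at column 7.
Columns [2, 6, 3, 7, 4, 1, 5], r−c [-1, -4, 0, -3, 1, 5, 2], r+c [3, 8, 6, 11, 9, 7, 12] are all distinct, so no two queens attack.

(1,2) (2,6) (3,3) (4,7) (5,4) (6,1) (7,5)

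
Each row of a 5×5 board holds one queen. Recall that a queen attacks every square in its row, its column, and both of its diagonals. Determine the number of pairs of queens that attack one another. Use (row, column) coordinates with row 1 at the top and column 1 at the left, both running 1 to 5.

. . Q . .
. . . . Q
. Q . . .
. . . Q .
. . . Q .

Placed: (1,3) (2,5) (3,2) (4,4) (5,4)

2

Same column: (4,4)–(5,4) (column 4).
Same diagonal: (3,2)–(5,4) (|3−5| = |2−4| = 2).
Total attacking pairs: 2.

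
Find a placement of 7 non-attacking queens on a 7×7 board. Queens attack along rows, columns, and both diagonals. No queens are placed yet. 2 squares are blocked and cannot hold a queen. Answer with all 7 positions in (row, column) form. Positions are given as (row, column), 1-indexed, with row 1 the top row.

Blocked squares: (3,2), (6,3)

Row 1: Safe: 1, 2, 3, 4, 5, 6, 7. Place at column 7.
Row 2: attacked by (1,7)→{6,7}. Safe: 1, 2, 3, 4, 5. Place at column 5.
Row 3: attacked by (1,7)→{5,7}; (2,5)→{4,5,6}. Blocked: 2. Safe: 1, 3. Place at column 3.
Row 4: attacked by (1,7)→{4,7}; (2,5)→{3,5,7}; (3,3)→{2,3,4}. Safe: 1, 6. Place at column 1.
Row 5: attacked by (1,7)→{3,7}; (2,5)→{2,5}; (3,3)→{1,3,5}; (4,1)→{1,2}. Safe: 4, 6. Place at column 6.
Row 6: attacked by (1,7)→{2,7}; (2,5)→{1,5}; (3,3)→{3,6}; (4,1)→{1,3}; (5,6)→{5,6,7}. Blocked: 3. Safe: 4. Place at column 4.
Row 7: attacked by (1,7)→{1,7}; (2,5)→{5}; (3,3)→{3,7}; (4,1)→{1,4}; (5,6)→{4,6}; (6,4)→{3,4,5}. Safe: 2. Place at column 2.
Columns [7, 5, 3, 1, 6, 4, 2], r−c [-6, -3, 0, 3, -1, 2, 5], r+c [8, 7, 6, 5, 11, 10, 9] are all distinct, so no two queens attack.

(1,7) (2,5) (3,3) (4,1) (5,6) (6,4) (7,2)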